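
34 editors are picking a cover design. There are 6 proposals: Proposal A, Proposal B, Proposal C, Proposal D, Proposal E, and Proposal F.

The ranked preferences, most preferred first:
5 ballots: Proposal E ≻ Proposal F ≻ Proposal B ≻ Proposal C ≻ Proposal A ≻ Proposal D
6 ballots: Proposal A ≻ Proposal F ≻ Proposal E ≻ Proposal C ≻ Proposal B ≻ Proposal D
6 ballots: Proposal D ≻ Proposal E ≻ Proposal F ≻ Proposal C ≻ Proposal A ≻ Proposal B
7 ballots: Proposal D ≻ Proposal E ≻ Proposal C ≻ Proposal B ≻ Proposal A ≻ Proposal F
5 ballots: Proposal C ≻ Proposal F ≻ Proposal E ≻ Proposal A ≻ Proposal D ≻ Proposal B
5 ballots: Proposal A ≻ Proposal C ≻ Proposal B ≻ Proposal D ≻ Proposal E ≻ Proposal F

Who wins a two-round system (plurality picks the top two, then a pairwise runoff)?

Round 1 first-place votes: Proposal A 11, Proposal B 0, Proposal C 5, Proposal D 13, Proposal E 5, Proposal F 0. Proposal D and Proposal A advance.
Runoff: Proposal D is ranked above Proposal A on 13 ballots, Proposal A above Proposal D on 21.

Proposal A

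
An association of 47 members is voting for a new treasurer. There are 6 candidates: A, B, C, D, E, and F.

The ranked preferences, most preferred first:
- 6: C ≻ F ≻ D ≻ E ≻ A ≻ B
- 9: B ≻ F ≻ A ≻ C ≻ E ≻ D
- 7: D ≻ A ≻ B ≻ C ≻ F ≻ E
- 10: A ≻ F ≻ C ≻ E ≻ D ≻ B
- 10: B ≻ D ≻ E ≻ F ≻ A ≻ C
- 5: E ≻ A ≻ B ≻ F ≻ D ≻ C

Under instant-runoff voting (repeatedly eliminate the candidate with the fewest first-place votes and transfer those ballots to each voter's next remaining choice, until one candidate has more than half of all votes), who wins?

A

Round 1: A 10, B 19, C 6, D 7, E 5, F 0. F eliminated.
Round 2: A 10, B 19, C 6, D 7, E 5. E eliminated.
Round 3: A 15, B 19, C 6, D 7. C eliminated.
Round 4: A 15, B 19, D 13. D eliminated.
Round 5: A 28, B 19. A has a majority (≥24).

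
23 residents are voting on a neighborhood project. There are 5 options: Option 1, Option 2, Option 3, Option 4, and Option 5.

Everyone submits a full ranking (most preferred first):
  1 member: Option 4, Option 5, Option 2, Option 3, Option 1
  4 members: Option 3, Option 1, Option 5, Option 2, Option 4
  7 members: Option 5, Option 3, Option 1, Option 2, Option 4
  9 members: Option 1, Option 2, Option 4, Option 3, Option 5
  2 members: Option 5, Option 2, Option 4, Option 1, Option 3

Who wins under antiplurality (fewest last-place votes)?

Option 2

Last-place votes: Option 1 1, Option 2 0, Option 3 2, Option 4 11, Option 5 9.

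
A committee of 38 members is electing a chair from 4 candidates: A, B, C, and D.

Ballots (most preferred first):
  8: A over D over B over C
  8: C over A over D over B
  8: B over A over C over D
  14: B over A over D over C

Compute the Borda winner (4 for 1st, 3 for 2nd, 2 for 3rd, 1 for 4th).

A: 8×4 + 8×3 + 8×3 + 14×3 = 122
B: 8×2 + 8×1 + 8×4 + 14×4 = 112
C: 8×1 + 8×4 + 8×2 + 14×1 = 70
D: 8×3 + 8×2 + 8×1 + 14×2 = 76

A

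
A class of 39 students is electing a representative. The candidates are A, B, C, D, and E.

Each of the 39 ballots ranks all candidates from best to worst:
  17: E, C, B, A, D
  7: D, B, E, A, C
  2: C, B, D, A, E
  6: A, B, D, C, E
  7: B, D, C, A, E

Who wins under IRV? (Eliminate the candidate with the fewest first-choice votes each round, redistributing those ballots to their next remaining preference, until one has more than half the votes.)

B

Round 1: A 6, B 7, C 2, D 7, E 17. C eliminated.
Round 2: A 6, B 9, D 7, E 17. A eliminated.
Round 3: B 15, D 7, E 17. D eliminated.
Round 4: B 22, E 17. B has a majority (≥20).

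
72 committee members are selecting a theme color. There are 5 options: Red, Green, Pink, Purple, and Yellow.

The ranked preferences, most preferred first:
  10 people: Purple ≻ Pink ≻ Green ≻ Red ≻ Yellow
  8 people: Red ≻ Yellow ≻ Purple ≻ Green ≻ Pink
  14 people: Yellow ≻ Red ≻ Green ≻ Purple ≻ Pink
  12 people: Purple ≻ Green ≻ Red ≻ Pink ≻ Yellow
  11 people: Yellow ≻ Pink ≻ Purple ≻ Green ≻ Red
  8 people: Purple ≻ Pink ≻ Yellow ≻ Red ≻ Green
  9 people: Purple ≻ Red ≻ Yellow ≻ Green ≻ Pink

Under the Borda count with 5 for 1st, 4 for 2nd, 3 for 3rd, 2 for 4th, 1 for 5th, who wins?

Purple

Red: 10×2 + 8×5 + 14×4 + 12×3 + 11×1 + 8×2 + 9×4 = 215
Green: 10×3 + 8×2 + 14×3 + 12×4 + 11×2 + 8×1 + 9×2 = 184
Pink: 10×4 + 8×1 + 14×1 + 12×2 + 11×4 + 8×4 + 9×1 = 171
Purple: 10×5 + 8×3 + 14×2 + 12×5 + 11×3 + 8×5 + 9×5 = 280
Yellow: 10×1 + 8×4 + 14×5 + 12×1 + 11×5 + 8×3 + 9×3 = 230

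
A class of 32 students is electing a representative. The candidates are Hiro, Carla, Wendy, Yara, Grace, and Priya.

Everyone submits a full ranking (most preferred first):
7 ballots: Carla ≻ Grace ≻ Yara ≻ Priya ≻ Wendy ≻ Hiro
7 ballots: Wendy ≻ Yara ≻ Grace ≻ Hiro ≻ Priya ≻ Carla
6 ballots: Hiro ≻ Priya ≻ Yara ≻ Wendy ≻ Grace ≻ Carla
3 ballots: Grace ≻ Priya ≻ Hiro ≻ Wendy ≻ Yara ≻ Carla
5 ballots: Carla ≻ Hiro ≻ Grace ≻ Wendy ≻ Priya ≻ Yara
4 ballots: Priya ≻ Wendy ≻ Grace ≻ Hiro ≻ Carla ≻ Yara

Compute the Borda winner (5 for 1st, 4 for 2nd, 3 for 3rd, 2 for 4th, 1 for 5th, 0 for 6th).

Hiro: 7×0 + 7×2 + 6×5 + 3×3 + 5×4 + 4×2 = 81
Carla: 7×5 + 7×0 + 6×0 + 3×0 + 5×5 + 4×1 = 64
Wendy: 7×1 + 7×5 + 6×2 + 3×2 + 5×2 + 4×4 = 86
Yara: 7×3 + 7×4 + 6×3 + 3×1 + 5×0 + 4×0 = 70
Grace: 7×4 + 7×3 + 6×1 + 3×5 + 5×3 + 4×3 = 97
Priya: 7×2 + 7×1 + 6×4 + 3×4 + 5×1 + 4×5 = 82

Grace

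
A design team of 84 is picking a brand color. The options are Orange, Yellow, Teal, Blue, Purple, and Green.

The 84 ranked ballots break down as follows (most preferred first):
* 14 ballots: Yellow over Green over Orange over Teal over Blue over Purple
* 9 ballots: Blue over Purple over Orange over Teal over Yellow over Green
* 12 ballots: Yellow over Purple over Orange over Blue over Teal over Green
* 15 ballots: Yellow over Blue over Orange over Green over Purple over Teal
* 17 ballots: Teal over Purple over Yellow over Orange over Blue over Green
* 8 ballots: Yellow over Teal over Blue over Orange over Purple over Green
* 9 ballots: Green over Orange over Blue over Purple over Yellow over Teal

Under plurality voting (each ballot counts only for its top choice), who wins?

Yellow

First-place votes: Orange 0, Yellow 49, Teal 17, Blue 9, Purple 0, Green 9.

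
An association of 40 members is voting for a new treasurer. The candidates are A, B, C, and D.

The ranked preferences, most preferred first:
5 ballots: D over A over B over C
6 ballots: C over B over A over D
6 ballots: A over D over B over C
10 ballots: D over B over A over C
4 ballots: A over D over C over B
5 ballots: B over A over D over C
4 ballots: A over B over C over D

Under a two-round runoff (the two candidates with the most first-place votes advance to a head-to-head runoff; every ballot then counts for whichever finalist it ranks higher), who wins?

A

Round 1 first-place votes: A 14, B 5, C 6, D 15. D and A advance.
Runoff: D is ranked above A on 15 ballots, A above D on 25.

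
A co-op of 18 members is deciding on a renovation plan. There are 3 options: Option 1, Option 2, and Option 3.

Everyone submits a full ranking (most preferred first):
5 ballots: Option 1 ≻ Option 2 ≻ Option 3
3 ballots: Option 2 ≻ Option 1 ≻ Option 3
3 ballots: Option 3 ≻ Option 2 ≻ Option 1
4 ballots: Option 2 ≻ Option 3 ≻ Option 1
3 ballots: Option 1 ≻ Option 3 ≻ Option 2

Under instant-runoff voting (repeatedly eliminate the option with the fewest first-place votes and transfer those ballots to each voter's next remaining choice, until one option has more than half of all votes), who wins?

Option 2

Round 1: Option 1 8, Option 2 7, Option 3 3. Option 3 eliminated.
Round 2: Option 1 8, Option 2 10. Option 2 has a majority (≥10).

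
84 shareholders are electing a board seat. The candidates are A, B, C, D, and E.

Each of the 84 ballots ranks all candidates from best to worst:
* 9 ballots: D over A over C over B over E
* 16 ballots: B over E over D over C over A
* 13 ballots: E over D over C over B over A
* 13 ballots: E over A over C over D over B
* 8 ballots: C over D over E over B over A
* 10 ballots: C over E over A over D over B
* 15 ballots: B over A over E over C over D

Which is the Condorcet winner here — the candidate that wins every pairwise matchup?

E vs A: 60–24
E vs B: 44–40
E vs C: 57–27
E vs D: 67–17
E beats every other candidate.

E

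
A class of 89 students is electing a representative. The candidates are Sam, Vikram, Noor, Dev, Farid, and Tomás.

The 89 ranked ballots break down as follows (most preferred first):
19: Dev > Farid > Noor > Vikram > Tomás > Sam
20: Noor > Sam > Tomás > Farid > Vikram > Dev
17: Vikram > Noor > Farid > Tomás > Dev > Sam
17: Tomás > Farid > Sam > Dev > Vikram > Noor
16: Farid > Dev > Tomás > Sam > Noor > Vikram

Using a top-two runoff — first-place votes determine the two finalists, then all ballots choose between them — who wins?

Round 1 first-place votes: Sam 0, Vikram 17, Noor 20, Dev 19, Farid 16, Tomás 17. Noor and Dev advance.
Runoff: Noor is ranked above Dev on 37 ballots, Dev above Noor on 52.

Dev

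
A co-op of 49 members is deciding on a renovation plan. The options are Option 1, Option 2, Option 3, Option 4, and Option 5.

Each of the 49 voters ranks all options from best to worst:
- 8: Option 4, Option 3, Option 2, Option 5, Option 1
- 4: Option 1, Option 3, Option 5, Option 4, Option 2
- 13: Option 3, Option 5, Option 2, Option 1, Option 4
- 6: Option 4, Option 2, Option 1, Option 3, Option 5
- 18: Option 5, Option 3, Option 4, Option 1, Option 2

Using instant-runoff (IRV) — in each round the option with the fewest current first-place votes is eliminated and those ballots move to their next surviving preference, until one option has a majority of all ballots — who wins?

Option 3

Round 1: Option 1 4, Option 2 0, Option 3 13, Option 4 14, Option 5 18. Option 2 eliminated.
Round 2: Option 1 4, Option 3 13, Option 4 14, Option 5 18. Option 1 eliminated.
Round 3: Option 3 17, Option 4 14, Option 5 18. Option 4 eliminated.
Round 4: Option 3 31, Option 5 18. Option 3 has a majority (≥25).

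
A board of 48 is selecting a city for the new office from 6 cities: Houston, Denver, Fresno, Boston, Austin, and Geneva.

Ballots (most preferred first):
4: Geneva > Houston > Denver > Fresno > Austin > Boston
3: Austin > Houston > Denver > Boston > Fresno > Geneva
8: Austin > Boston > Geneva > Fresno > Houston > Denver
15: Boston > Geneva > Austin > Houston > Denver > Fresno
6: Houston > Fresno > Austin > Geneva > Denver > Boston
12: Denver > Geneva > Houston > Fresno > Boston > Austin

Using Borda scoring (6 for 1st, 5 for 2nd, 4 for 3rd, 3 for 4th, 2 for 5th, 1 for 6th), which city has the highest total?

Geneva

Houston: 4×5 + 3×5 + 8×2 + 15×3 + 6×6 + 12×4 = 180
Denver: 4×4 + 3×4 + 8×1 + 15×2 + 6×2 + 12×6 = 150
Fresno: 4×3 + 3×2 + 8×3 + 15×1 + 6×5 + 12×3 = 123
Boston: 4×1 + 3×3 + 8×5 + 15×6 + 6×1 + 12×2 = 173
Austin: 4×2 + 3×6 + 8×6 + 15×4 + 6×4 + 12×1 = 170
Geneva: 4×6 + 3×1 + 8×4 + 15×5 + 6×3 + 12×5 = 212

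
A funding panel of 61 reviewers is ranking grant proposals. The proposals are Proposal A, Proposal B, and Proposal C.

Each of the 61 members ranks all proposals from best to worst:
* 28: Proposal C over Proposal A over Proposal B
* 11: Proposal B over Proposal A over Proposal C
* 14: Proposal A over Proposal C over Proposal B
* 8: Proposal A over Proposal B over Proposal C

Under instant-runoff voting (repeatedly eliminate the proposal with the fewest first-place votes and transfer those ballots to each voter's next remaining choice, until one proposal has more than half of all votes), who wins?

Proposal A

Round 1: Proposal A 22, Proposal B 11, Proposal C 28. Proposal B eliminated.
Round 2: Proposal A 33, Proposal C 28. Proposal A has a majority (≥31).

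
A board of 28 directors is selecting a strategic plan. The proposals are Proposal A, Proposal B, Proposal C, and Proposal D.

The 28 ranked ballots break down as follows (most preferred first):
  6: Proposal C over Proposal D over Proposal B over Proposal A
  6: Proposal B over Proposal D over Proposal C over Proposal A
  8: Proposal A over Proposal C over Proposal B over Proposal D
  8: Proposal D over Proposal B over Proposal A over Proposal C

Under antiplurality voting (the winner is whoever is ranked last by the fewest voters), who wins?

Last-place votes: Proposal A 12, Proposal B 0, Proposal C 8, Proposal D 8.

Proposal B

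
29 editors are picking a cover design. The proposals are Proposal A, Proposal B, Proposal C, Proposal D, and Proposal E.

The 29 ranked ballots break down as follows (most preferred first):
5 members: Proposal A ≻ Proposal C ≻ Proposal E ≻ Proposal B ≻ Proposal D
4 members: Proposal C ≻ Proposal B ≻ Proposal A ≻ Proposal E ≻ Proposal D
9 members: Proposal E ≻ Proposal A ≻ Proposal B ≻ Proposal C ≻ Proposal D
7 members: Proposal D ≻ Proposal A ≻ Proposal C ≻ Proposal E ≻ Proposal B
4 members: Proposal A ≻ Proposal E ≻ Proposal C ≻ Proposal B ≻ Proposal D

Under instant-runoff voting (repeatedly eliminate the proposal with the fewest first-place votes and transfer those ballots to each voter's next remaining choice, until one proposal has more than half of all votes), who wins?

Proposal A

Round 1: Proposal A 9, Proposal B 0, Proposal C 4, Proposal D 7, Proposal E 9. Proposal B eliminated.
Round 2: Proposal A 9, Proposal C 4, Proposal D 7, Proposal E 9. Proposal C eliminated.
Round 3: Proposal A 13, Proposal D 7, Proposal E 9. Proposal D eliminated.
Round 4: Proposal A 20, Proposal E 9. Proposal A has a majority (≥15).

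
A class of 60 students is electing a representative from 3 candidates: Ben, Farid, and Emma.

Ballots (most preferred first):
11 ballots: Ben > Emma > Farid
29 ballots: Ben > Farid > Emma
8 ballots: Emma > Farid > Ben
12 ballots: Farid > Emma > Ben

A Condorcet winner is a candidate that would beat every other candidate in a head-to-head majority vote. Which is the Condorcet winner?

Ben

Ben vs Farid: 40–20
Ben vs Emma: 40–20
Ben beats every other candidate.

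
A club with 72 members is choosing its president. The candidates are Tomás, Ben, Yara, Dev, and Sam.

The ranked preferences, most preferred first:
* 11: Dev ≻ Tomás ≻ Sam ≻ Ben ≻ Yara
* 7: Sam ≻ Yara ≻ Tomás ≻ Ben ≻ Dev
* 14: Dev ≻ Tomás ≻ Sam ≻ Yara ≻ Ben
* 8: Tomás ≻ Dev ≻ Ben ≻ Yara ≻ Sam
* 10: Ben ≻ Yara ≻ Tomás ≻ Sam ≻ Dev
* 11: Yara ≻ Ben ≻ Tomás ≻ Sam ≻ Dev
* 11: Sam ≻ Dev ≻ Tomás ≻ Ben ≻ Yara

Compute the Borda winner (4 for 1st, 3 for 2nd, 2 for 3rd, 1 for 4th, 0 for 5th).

Tomás

Tomás: 11×3 + 7×2 + 14×3 + 8×4 + 10×2 + 11×2 + 11×2 = 185
Ben: 11×1 + 7×1 + 14×0 + 8×2 + 10×4 + 11×3 + 11×1 = 118
Yara: 11×0 + 7×3 + 14×1 + 8×1 + 10×3 + 11×4 + 11×0 = 117
Dev: 11×4 + 7×0 + 14×4 + 8×3 + 10×0 + 11×0 + 11×3 = 157
Sam: 11×2 + 7×4 + 14×2 + 8×0 + 10×1 + 11×1 + 11×4 = 143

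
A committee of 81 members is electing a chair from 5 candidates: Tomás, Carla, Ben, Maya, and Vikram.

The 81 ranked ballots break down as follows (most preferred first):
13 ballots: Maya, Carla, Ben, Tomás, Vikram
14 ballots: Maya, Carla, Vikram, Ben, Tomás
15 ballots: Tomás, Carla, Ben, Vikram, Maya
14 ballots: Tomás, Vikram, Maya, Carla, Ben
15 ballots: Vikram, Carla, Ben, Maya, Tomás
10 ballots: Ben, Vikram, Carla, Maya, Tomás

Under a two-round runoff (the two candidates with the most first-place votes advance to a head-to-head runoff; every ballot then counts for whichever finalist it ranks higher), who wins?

Maya

Round 1 first-place votes: Tomás 29, Carla 0, Ben 10, Maya 27, Vikram 15. Tomás and Maya advance.
Runoff: Tomás is ranked above Maya on 29 ballots, Maya above Tomás on 52.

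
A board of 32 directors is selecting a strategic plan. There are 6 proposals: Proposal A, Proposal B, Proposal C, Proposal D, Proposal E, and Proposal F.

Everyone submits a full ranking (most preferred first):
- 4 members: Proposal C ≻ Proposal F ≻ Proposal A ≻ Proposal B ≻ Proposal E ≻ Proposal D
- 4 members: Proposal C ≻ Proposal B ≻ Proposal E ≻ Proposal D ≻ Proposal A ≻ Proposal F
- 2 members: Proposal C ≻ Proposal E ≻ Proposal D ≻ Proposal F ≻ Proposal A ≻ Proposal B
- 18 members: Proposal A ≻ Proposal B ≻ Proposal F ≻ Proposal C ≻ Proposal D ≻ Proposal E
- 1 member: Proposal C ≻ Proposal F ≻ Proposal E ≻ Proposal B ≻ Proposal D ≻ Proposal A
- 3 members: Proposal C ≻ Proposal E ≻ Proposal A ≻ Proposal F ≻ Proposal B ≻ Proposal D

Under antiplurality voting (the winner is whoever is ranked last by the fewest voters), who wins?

Last-place votes: Proposal A 1, Proposal B 2, Proposal C 0, Proposal D 7, Proposal E 18, Proposal F 4.

Proposal C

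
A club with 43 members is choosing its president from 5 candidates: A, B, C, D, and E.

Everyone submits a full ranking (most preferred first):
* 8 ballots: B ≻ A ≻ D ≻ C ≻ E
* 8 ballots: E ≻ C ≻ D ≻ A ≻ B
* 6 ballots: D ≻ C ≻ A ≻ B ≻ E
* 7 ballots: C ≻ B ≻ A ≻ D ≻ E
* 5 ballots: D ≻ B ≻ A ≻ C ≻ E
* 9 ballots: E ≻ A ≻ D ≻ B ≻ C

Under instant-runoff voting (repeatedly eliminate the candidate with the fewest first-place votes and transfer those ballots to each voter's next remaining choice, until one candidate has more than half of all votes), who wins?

B

Round 1: A 0, B 8, C 7, D 11, E 17. A eliminated.
Round 2: B 8, C 7, D 11, E 17. C eliminated.
Round 3: B 15, D 11, E 17. D eliminated.
Round 4: B 26, E 17. B has a majority (≥22).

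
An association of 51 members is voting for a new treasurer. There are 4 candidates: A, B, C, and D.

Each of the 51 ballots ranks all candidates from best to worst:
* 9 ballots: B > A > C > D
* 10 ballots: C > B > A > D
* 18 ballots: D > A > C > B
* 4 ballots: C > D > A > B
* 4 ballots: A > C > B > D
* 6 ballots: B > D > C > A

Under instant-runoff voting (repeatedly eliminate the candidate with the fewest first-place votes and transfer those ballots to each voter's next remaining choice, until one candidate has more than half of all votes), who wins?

Round 1: A 4, B 15, C 14, D 18. A eliminated.
Round 2: B 15, C 18, D 18. B eliminated.
Round 3: C 27, D 24. C has a majority (≥26).

C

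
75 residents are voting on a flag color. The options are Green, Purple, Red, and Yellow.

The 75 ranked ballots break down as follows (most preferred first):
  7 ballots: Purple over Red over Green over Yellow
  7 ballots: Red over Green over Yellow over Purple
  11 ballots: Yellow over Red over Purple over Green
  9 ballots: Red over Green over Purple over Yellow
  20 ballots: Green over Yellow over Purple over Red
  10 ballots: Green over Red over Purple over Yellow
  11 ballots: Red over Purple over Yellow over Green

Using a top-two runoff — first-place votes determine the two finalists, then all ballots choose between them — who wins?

Round 1 first-place votes: Green 30, Purple 7, Red 27, Yellow 11. Green and Red advance.
Runoff: Green is ranked above Red on 30 ballots, Red above Green on 45.

Red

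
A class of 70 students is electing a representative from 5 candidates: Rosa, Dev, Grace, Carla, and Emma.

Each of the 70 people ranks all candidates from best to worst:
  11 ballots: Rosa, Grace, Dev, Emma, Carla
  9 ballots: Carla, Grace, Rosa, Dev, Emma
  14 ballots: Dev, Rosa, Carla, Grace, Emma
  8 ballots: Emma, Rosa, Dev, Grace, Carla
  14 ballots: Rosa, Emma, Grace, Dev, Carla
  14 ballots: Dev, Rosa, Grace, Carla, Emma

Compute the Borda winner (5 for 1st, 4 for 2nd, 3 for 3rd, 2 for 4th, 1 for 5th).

Rosa

Rosa: 11×5 + 9×3 + 14×4 + 8×4 + 14×5 + 14×4 = 296
Dev: 11×3 + 9×2 + 14×5 + 8×3 + 14×2 + 14×5 = 243
Grace: 11×4 + 9×4 + 14×2 + 8×2 + 14×3 + 14×3 = 208
Carla: 11×1 + 9×5 + 14×3 + 8×1 + 14×1 + 14×2 = 148
Emma: 11×2 + 9×1 + 14×1 + 8×5 + 14×4 + 14×1 = 155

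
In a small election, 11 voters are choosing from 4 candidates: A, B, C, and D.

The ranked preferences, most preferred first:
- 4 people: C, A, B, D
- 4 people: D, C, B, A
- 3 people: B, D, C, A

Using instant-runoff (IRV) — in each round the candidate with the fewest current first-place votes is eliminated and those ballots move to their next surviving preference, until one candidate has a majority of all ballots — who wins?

D

Round 1: A 0, B 3, C 4, D 4. A eliminated.
Round 2: B 3, C 4, D 4. B eliminated.
Round 3: C 4, D 7. D has a majority (≥6).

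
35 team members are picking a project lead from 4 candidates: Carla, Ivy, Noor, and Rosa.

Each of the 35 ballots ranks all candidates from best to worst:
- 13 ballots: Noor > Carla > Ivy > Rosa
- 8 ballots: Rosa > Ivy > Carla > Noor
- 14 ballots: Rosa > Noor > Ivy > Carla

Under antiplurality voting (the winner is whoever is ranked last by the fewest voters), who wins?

Ivy

Last-place votes: Carla 14, Ivy 0, Noor 8, Rosa 13.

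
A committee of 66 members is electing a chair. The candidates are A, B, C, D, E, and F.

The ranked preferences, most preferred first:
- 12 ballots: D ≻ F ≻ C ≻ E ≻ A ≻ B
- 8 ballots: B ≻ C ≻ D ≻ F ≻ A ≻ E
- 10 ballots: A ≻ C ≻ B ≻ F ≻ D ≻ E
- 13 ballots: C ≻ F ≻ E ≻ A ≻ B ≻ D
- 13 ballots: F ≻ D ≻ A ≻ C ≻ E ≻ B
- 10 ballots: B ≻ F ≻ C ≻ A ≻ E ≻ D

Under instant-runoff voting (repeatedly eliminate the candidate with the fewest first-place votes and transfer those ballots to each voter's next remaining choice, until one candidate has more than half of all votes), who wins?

Round 1: A 10, B 18, C 13, D 12, E 0, F 13. E eliminated.
Round 2: A 10, B 18, C 13, D 12, F 13. A eliminated.
Round 3: B 18, C 23, D 12, F 13. D eliminated.
Round 4: B 18, C 23, F 25. B eliminated.
Round 5: C 31, F 35. F has a majority (≥34).

F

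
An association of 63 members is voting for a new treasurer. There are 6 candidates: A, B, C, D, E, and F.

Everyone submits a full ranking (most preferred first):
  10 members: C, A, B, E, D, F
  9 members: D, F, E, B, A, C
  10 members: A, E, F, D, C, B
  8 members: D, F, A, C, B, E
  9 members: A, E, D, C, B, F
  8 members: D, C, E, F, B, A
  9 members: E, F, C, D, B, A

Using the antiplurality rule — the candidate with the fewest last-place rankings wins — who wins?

D

Last-place votes: A 17, B 10, C 9, D 0, E 8, F 19.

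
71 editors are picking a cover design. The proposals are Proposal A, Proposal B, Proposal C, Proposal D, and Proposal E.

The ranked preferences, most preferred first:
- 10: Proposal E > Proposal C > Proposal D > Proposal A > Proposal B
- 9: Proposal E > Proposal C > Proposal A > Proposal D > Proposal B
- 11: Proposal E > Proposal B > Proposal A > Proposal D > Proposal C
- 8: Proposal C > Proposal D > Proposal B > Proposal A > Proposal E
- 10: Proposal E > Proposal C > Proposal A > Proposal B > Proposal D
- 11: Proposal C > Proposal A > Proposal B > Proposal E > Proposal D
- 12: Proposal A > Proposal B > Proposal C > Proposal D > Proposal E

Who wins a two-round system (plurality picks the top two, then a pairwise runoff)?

Proposal E

Round 1 first-place votes: Proposal A 12, Proposal B 0, Proposal C 19, Proposal D 0, Proposal E 40. Proposal E and Proposal C advance.
Runoff: Proposal E is ranked above Proposal C on 40 ballots, Proposal C above Proposal E on 31.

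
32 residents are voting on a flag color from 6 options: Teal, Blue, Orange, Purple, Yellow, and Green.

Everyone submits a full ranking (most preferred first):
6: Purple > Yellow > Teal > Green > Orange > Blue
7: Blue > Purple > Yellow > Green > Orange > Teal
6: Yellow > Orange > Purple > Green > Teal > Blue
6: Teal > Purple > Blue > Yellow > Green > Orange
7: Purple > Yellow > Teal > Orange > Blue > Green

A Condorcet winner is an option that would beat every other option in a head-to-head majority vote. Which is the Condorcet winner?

Purple vs Teal: 26–6
Purple vs Blue: 25–7
Purple vs Orange: 26–6
Purple vs Yellow: 26–6
Purple vs Green: 32–0
Purple beats every other option.

Purple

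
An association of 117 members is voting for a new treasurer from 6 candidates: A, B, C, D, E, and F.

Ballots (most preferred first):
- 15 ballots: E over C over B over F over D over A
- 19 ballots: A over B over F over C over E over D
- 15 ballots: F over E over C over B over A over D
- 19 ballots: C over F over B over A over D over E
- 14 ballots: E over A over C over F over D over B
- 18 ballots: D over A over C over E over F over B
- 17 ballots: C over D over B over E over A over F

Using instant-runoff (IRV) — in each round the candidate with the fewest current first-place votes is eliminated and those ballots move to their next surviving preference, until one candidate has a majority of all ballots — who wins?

E

Round 1: A 19, B 0, C 36, D 18, E 29, F 15. B eliminated.
Round 2: A 19, C 36, D 18, E 29, F 15. F eliminated.
Round 3: A 19, C 36, D 18, E 44. D eliminated.
Round 4: A 37, C 36, E 44. C eliminated.
Round 5: A 56, E 61. E has a majority (≥59).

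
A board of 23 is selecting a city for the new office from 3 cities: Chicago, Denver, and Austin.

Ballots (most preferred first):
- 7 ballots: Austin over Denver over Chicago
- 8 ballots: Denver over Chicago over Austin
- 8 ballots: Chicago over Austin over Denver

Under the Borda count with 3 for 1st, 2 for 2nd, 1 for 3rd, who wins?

Chicago

Chicago: 7×1 + 8×2 + 8×3 = 47
Denver: 7×2 + 8×3 + 8×1 = 46
Austin: 7×3 + 8×1 + 8×2 = 45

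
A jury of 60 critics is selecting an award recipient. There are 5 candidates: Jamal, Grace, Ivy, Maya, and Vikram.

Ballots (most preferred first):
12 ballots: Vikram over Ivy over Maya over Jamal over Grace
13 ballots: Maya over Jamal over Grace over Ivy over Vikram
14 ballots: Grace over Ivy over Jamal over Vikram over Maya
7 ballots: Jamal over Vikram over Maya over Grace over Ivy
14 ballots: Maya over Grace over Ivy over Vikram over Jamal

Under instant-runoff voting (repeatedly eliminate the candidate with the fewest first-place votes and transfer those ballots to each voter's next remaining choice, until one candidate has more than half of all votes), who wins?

Round 1: Jamal 7, Grace 14, Ivy 0, Maya 27, Vikram 12. Ivy eliminated.
Round 2: Jamal 7, Grace 14, Maya 27, Vikram 12. Jamal eliminated.
Round 3: Grace 14, Maya 27, Vikram 19. Grace eliminated.
Round 4: Maya 27, Vikram 33. Vikram has a majority (≥31).

Vikram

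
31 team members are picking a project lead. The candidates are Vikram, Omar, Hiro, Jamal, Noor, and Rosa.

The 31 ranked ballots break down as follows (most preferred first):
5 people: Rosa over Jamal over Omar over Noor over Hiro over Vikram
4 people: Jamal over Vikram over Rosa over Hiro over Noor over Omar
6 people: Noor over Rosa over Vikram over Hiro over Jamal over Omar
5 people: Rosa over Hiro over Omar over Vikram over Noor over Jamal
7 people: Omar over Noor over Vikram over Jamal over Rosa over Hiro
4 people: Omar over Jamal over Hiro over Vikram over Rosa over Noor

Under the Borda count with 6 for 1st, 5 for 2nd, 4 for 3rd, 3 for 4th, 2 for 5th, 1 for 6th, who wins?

Rosa

Vikram: 5×1 + 4×5 + 6×4 + 5×3 + 7×4 + 4×3 = 104
Omar: 5×4 + 4×1 + 6×1 + 5×4 + 7×6 + 4×6 = 116
Hiro: 5×2 + 4×3 + 6×3 + 5×5 + 7×1 + 4×4 = 88
Jamal: 5×5 + 4×6 + 6×2 + 5×1 + 7×3 + 4×5 = 107
Noor: 5×3 + 4×2 + 6×6 + 5×2 + 7×5 + 4×1 = 108
Rosa: 5×6 + 4×4 + 6×5 + 5×6 + 7×2 + 4×2 = 128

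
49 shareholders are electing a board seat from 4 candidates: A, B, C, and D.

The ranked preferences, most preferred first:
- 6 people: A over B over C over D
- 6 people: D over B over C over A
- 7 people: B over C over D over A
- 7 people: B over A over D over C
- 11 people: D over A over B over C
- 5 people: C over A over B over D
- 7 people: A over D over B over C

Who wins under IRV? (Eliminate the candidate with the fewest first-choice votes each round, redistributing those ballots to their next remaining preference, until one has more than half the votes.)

A

Round 1: A 13, B 14, C 5, D 17. C eliminated.
Round 2: A 18, B 14, D 17. B eliminated.
Round 3: A 25, D 24. A has a majority (≥25).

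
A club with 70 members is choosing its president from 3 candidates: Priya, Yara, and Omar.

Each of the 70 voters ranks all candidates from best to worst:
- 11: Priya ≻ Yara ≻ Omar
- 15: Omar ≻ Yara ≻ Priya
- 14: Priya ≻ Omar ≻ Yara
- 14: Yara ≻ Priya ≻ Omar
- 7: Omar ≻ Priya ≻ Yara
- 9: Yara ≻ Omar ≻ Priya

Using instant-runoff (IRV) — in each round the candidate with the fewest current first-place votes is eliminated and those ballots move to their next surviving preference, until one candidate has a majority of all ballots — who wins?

Yara

Round 1: Priya 25, Yara 23, Omar 22. Omar eliminated.
Round 2: Priya 32, Yara 38. Yara has a majority (≥36).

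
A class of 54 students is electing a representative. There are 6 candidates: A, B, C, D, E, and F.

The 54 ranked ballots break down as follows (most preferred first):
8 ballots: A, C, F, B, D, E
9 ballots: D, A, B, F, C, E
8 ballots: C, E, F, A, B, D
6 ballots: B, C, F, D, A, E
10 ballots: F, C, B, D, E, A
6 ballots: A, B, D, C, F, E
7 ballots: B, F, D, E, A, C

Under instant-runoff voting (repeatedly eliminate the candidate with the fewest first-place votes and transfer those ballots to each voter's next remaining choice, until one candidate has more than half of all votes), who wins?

Round 1: A 14, B 13, C 8, D 9, E 0, F 10. E eliminated.
Round 2: A 14, B 13, C 8, D 9, F 10. C eliminated.
Round 3: A 14, B 13, D 9, F 18. D eliminated.
Round 4: A 23, B 13, F 18. B eliminated.
Round 5: A 23, F 31. F has a majority (≥28).

F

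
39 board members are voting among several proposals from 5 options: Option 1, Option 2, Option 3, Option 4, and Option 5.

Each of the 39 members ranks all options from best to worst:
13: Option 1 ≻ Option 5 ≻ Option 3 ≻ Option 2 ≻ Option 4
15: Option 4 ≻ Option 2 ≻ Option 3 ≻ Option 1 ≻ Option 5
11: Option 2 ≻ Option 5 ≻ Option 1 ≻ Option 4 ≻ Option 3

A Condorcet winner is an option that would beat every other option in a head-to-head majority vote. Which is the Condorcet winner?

Option 2 vs Option 1: 26–13
Option 2 vs Option 3: 26–13
Option 2 vs Option 4: 24–15
Option 2 vs Option 5: 26–13
Option 2 beats every other option.

Option 2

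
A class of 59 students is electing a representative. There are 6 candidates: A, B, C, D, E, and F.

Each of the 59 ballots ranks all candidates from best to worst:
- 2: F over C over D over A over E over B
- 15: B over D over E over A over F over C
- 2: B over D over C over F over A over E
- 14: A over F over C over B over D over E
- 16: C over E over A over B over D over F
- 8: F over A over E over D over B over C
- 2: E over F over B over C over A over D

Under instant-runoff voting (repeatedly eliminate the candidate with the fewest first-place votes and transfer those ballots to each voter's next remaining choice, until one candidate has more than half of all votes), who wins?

Round 1: A 14, B 17, C 16, D 0, E 2, F 10. D eliminated.
Round 2: A 14, B 17, C 16, E 2, F 10. E eliminated.
Round 3: A 14, B 17, C 16, F 12. F eliminated.
Round 4: A 22, B 19, C 18. C eliminated.
Round 5: A 40, B 19. A has a majority (≥30).

A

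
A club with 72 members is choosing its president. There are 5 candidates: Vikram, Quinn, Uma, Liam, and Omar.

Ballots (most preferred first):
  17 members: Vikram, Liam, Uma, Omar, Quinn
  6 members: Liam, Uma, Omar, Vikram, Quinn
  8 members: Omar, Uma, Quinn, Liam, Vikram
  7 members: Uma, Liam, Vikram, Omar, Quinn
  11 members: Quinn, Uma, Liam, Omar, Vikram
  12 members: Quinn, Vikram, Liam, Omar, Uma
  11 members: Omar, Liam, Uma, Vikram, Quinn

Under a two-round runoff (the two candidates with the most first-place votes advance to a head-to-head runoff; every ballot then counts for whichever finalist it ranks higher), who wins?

Omar

Round 1 first-place votes: Vikram 17, Quinn 23, Uma 7, Liam 6, Omar 19. Quinn and Omar advance.
Runoff: Quinn is ranked above Omar on 23 ballots, Omar above Quinn on 49.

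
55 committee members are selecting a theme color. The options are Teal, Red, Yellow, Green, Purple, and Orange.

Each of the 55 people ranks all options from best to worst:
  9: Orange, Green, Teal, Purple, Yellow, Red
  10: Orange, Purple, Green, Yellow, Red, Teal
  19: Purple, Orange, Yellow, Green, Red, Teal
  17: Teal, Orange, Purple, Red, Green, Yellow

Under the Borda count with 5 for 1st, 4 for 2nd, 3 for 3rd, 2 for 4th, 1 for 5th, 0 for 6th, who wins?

Orange

Teal: 9×3 + 10×0 + 19×0 + 17×5 = 112
Red: 9×0 + 10×1 + 19×1 + 17×2 = 63
Yellow: 9×1 + 10×2 + 19×3 + 17×0 = 86
Green: 9×4 + 10×3 + 19×2 + 17×1 = 121
Purple: 9×2 + 10×4 + 19×5 + 17×3 = 204
Orange: 9×5 + 10×5 + 19×4 + 17×4 = 239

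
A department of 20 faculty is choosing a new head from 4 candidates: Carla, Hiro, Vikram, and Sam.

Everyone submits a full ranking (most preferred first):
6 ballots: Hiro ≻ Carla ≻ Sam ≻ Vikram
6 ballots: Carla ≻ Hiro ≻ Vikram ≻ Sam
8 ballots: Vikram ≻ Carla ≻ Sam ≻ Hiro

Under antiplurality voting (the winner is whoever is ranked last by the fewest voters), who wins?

Last-place votes: Carla 0, Hiro 8, Vikram 6, Sam 6.

Carla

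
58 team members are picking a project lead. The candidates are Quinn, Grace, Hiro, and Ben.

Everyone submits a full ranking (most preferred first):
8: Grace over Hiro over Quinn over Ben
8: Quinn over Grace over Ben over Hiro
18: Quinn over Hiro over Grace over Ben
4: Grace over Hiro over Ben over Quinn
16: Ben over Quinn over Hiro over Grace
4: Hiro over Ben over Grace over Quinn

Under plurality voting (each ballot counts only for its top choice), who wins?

Quinn

First-place votes: Quinn 26, Grace 12, Hiro 4, Ben 16.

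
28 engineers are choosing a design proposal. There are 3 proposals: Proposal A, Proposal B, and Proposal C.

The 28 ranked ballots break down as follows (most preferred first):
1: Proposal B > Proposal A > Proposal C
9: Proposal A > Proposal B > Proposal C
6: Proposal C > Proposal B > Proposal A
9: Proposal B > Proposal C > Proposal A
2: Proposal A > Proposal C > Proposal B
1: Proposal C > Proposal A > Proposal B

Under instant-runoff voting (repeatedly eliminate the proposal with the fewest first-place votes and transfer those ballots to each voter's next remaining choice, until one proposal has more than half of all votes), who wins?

Proposal B

Round 1: Proposal A 11, Proposal B 10, Proposal C 7. Proposal C eliminated.
Round 2: Proposal A 12, Proposal B 16. Proposal B has a majority (≥15).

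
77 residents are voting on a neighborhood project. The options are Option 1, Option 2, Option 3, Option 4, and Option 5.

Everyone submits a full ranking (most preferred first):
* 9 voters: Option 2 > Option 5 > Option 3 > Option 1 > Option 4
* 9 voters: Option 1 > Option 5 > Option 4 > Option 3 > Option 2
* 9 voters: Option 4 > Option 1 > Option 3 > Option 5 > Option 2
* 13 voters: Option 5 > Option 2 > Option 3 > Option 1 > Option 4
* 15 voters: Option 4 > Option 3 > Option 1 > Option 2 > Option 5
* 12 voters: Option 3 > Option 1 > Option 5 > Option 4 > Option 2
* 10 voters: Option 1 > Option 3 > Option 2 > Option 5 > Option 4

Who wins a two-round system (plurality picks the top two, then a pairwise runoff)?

Option 1

Round 1 first-place votes: Option 1 19, Option 2 9, Option 3 12, Option 4 24, Option 5 13. Option 4 and Option 1 advance.
Runoff: Option 4 is ranked above Option 1 on 24 ballots, Option 1 above Option 4 on 53.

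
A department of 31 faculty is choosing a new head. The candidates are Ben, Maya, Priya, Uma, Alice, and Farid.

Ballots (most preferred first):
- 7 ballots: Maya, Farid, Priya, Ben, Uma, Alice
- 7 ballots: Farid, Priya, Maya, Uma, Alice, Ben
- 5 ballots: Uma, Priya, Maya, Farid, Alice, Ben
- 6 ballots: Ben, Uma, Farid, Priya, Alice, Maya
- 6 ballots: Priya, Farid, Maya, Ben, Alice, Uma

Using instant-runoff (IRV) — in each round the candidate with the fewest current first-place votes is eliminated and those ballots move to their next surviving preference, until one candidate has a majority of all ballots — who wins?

Farid

Round 1: Ben 6, Maya 7, Priya 6, Uma 5, Alice 0, Farid 7. Alice eliminated.
Round 2: Ben 6, Maya 7, Priya 6, Uma 5, Farid 7. Uma eliminated.
Round 3: Ben 6, Maya 7, Priya 11, Farid 7. Ben eliminated.
Round 4: Maya 7, Priya 11, Farid 13. Maya eliminated.
Round 5: Priya 11, Farid 20. Farid has a majority (≥16).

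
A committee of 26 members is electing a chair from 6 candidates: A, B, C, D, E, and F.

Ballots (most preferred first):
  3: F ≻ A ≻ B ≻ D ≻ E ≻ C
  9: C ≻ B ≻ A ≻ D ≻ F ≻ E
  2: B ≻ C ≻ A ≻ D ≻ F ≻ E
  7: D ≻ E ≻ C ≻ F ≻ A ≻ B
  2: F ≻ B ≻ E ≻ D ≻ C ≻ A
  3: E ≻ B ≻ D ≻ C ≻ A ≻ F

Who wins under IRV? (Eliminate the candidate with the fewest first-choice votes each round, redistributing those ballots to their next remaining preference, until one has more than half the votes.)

Round 1: A 0, B 2, C 9, D 7, E 3, F 5. A eliminated.
Round 2: B 2, C 9, D 7, E 3, F 5. B eliminated.
Round 3: C 11, D 7, E 3, F 5. E eliminated.
Round 4: C 11, D 10, F 5. F eliminated.
Round 5: C 11, D 15. D has a majority (≥14).

D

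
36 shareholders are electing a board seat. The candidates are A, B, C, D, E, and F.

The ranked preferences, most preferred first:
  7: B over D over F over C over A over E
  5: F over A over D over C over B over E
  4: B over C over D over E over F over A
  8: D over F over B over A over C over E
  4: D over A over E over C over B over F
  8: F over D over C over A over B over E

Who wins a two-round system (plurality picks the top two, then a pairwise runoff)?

D

Round 1 first-place votes: A 0, B 11, C 0, D 12, E 0, F 13. F and D advance.
Runoff: F is ranked above D on 13 ballots, D above F on 23.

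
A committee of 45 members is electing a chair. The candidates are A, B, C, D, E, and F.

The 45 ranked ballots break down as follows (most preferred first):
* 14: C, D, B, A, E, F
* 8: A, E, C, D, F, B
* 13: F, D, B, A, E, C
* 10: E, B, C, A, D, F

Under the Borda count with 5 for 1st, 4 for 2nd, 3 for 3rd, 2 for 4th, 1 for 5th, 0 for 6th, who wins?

A: 14×2 + 8×5 + 13×2 + 10×2 = 114
B: 14×3 + 8×0 + 13×3 + 10×4 = 121
C: 14×5 + 8×3 + 13×0 + 10×3 = 124
D: 14×4 + 8×2 + 13×4 + 10×1 = 134
E: 14×1 + 8×4 + 13×1 + 10×5 = 109
F: 14×0 + 8×1 + 13×5 + 10×0 = 73

D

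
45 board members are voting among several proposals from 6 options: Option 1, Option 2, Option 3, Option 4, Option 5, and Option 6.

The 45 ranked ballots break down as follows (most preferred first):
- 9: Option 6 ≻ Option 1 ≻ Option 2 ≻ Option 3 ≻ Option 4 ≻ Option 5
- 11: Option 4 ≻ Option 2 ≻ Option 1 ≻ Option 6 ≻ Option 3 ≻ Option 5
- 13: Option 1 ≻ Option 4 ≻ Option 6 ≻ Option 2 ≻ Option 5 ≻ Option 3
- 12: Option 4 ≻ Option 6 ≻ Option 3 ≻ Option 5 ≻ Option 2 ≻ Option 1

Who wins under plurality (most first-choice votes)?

First-place votes: Option 1 13, Option 2 0, Option 3 0, Option 4 23, Option 5 0, Option 6 9.

Option 4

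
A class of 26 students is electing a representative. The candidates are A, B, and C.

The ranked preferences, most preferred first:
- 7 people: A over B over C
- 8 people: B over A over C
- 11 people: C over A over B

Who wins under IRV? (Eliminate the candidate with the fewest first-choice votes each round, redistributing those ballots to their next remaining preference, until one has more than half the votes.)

B

Round 1: A 7, B 8, C 11. A eliminated.
Round 2: B 15, C 11. B has a majority (≥14).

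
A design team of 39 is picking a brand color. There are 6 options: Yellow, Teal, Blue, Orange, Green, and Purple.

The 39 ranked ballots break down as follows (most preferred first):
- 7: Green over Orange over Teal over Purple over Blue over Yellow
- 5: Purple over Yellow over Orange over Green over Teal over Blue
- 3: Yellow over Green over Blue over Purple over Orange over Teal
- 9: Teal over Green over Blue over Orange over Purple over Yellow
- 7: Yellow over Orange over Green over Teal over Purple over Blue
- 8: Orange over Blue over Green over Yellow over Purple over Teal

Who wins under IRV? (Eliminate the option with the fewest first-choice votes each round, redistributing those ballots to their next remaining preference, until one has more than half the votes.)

Round 1: Yellow 10, Teal 9, Blue 0, Orange 8, Green 7, Purple 5. Blue eliminated.
Round 2: Yellow 10, Teal 9, Orange 8, Green 7, Purple 5. Purple eliminated.
Round 3: Yellow 15, Teal 9, Orange 8, Green 7. Green eliminated.
Round 4: Yellow 15, Teal 9, Orange 15. Teal eliminated.
Round 5: Yellow 15, Orange 24. Orange has a majority (≥20).

Orange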